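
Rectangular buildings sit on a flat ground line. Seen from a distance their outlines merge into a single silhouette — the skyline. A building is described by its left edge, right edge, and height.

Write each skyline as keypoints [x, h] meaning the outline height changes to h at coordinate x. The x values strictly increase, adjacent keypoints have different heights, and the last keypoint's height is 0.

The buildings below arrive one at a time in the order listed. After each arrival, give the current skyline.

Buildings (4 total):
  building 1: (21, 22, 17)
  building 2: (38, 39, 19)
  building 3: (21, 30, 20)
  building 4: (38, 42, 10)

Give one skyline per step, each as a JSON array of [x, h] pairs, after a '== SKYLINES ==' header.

== SKYLINES ==
[[21,17],[22,0]]
[[21,17],[22,0],[38,19],[39,0]]
[[21,20],[30,0],[38,19],[39,0]]
[[21,20],[30,0],[38,19],[39,10],[42,0]]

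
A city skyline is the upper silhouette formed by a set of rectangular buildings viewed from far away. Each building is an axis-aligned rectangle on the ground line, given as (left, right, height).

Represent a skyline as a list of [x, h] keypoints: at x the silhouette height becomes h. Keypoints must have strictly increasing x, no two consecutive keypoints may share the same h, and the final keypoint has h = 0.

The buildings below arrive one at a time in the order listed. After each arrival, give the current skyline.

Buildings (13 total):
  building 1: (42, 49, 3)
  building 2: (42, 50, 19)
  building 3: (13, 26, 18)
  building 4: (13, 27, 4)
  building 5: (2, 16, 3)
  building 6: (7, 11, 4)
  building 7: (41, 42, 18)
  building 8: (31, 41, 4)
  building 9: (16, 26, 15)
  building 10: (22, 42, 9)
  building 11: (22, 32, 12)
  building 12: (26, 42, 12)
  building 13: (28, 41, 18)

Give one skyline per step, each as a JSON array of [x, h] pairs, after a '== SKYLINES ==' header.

== SKYLINES ==
[[42,3],[49,0]]
[[42,19],[50,0]]
[[13,18],[26,0],[42,19],[50,0]]
[[13,18],[26,4],[27,0],[42,19],[50,0]]
[[2,3],[13,18],[26,4],[27,0],[42,19],[50,0]]
[[2,3],[7,4],[11,3],[13,18],[26,4],[27,0],[42,19],[50,0]]
[[2,3],[7,4],[11,3],[13,18],[26,4],[27,0],[41,18],[42,19],[50,0]]
[[2,3],[7,4],[11,3],[13,18],[26,4],[27,0],[31,4],[41,18],[42,19],[50,0]]
[[2,3],[7,4],[11,3],[13,18],[26,4],[27,0],[31,4],[41,18],[42,19],[50,0]]
[[2,3],[7,4],[11,3],[13,18],[26,9],[41,18],[42,19],[50,0]]
[[2,3],[7,4],[11,3],[13,18],[26,12],[32,9],[41,18],[42,19],[50,0]]
[[2,3],[7,4],[11,3],[13,18],[26,12],[41,18],[42,19],[50,0]]
[[2,3],[7,4],[11,3],[13,18],[26,12],[28,18],[42,19],[50,0]]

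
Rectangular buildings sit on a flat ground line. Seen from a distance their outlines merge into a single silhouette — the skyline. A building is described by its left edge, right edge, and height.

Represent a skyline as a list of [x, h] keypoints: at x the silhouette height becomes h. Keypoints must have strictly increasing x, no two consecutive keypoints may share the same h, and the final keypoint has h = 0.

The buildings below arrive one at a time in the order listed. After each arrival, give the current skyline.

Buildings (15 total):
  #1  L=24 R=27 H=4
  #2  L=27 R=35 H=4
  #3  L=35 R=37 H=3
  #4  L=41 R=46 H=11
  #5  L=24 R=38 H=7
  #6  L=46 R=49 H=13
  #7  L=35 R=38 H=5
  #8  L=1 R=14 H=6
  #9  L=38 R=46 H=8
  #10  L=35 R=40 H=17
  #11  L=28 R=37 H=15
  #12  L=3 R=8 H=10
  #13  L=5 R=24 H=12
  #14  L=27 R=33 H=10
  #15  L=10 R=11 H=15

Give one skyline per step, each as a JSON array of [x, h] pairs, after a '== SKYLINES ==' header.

== SKYLINES ==
[[24,4],[27,0]]
[[24,4],[35,0]]
[[24,4],[35,3],[37,0]]
[[24,4],[35,3],[37,0],[41,11],[46,0]]
[[24,7],[38,0],[41,11],[46,0]]
[[24,7],[38,0],[41,11],[46,13],[49,0]]
[[24,7],[38,0],[41,11],[46,13],[49,0]]
[[1,6],[14,0],[24,7],[38,0],[41,11],[46,13],[49,0]]
[[1,6],[14,0],[24,7],[38,8],[41,11],[46,13],[49,0]]
[[1,6],[14,0],[24,7],[35,17],[40,8],[41,11],[46,13],[49,0]]
[[1,6],[14,0],[24,7],[28,15],[35,17],[40,8],[41,11],[46,13],[49,0]]
[[1,6],[3,10],[8,6],[14,0],[24,7],[28,15],[35,17],[40,8],[41,11],[46,13],[49,0]]
[[1,6],[3,10],[5,12],[24,7],[28,15],[35,17],[40,8],[41,11],[46,13],[49,0]]
[[1,6],[3,10],[5,12],[24,7],[27,10],[28,15],[35,17],[40,8],[41,11],[46,13],[49,0]]
[[1,6],[3,10],[5,12],[10,15],[11,12],[24,7],[27,10],[28,15],[35,17],[40,8],[41,11],[46,13],[49,0]]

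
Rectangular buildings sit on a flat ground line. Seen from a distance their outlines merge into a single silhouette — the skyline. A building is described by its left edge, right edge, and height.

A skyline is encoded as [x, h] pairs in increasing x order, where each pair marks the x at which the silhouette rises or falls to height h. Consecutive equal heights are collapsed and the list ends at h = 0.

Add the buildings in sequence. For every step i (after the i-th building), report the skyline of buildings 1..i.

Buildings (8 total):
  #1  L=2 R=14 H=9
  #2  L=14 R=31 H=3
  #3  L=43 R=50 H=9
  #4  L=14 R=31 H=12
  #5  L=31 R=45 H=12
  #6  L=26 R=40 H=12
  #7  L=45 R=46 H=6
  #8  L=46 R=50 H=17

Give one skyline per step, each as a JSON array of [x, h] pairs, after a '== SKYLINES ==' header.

== SKYLINES ==
[[2,9],[14,0]]
[[2,9],[14,3],[31,0]]
[[2,9],[14,3],[31,0],[43,9],[50,0]]
[[2,9],[14,12],[31,0],[43,9],[50,0]]
[[2,9],[14,12],[45,9],[50,0]]
[[2,9],[14,12],[45,9],[50,0]]
[[2,9],[14,12],[45,9],[50,0]]
[[2,9],[14,12],[45,9],[46,17],[50,0]]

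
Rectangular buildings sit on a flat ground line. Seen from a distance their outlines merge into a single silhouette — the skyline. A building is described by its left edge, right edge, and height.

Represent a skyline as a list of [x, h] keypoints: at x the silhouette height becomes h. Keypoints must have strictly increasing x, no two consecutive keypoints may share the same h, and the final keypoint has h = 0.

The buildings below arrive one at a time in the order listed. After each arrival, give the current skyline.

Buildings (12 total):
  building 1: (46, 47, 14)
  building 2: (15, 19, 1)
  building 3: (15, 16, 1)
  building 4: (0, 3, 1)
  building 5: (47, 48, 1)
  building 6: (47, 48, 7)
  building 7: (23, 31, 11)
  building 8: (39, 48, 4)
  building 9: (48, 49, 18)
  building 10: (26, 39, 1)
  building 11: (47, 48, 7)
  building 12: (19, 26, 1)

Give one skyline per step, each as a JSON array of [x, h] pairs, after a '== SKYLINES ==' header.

== SKYLINES ==
[[46,14],[47,0]]
[[15,1],[19,0],[46,14],[47,0]]
[[15,1],[19,0],[46,14],[47,0]]
[[0,1],[3,0],[15,1],[19,0],[46,14],[47,0]]
[[0,1],[3,0],[15,1],[19,0],[46,14],[47,1],[48,0]]
[[0,1],[3,0],[15,1],[19,0],[46,14],[47,7],[48,0]]
[[0,1],[3,0],[15,1],[19,0],[23,11],[31,0],[46,14],[47,7],[48,0]]
[[0,1],[3,0],[15,1],[19,0],[23,11],[31,0],[39,4],[46,14],[47,7],[48,0]]
[[0,1],[3,0],[15,1],[19,0],[23,11],[31,0],[39,4],[46,14],[47,7],[48,18],[49,0]]
[[0,1],[3,0],[15,1],[19,0],[23,11],[31,1],[39,4],[46,14],[47,7],[48,18],[49,0]]
[[0,1],[3,0],[15,1],[19,0],[23,11],[31,1],[39,4],[46,14],[47,7],[48,18],[49,0]]
[[0,1],[3,0],[15,1],[23,11],[31,1],[39,4],[46,14],[47,7],[48,18],[49,0]]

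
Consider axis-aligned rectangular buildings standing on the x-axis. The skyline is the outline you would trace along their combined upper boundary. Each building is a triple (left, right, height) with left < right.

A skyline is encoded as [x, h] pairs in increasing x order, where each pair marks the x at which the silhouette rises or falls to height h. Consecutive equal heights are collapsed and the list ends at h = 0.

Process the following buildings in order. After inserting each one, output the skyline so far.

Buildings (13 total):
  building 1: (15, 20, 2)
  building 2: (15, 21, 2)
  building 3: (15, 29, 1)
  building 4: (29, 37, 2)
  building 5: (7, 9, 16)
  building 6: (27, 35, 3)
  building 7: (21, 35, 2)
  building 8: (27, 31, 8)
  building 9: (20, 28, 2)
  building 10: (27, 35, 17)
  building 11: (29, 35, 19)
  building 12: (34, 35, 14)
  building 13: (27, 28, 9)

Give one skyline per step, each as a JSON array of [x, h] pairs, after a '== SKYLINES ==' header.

== SKYLINES ==
[[15,2],[20,0]]
[[15,2],[21,0]]
[[15,2],[21,1],[29,0]]
[[15,2],[21,1],[29,2],[37,0]]
[[7,16],[9,0],[15,2],[21,1],[29,2],[37,0]]
[[7,16],[9,0],[15,2],[21,1],[27,3],[35,2],[37,0]]
[[7,16],[9,0],[15,2],[27,3],[35,2],[37,0]]
[[7,16],[9,0],[15,2],[27,8],[31,3],[35,2],[37,0]]
[[7,16],[9,0],[15,2],[27,8],[31,3],[35,2],[37,0]]
[[7,16],[9,0],[15,2],[27,17],[35,2],[37,0]]
[[7,16],[9,0],[15,2],[27,17],[29,19],[35,2],[37,0]]
[[7,16],[9,0],[15,2],[27,17],[29,19],[35,2],[37,0]]
[[7,16],[9,0],[15,2],[27,17],[29,19],[35,2],[37,0]]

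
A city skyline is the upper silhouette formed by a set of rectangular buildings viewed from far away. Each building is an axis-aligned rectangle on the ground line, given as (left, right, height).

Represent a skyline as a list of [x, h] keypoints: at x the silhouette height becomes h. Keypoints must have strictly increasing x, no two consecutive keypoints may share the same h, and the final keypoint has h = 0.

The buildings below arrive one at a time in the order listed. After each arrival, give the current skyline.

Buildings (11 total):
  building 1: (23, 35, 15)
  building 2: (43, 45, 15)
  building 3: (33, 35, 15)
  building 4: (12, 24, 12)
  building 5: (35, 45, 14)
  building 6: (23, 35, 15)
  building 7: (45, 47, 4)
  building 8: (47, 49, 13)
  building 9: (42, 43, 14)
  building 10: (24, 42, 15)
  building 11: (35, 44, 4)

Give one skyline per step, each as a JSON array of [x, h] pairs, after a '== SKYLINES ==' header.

== SKYLINES ==
[[23,15],[35,0]]
[[23,15],[35,0],[43,15],[45,0]]
[[23,15],[35,0],[43,15],[45,0]]
[[12,12],[23,15],[35,0],[43,15],[45,0]]
[[12,12],[23,15],[35,14],[43,15],[45,0]]
[[12,12],[23,15],[35,14],[43,15],[45,0]]
[[12,12],[23,15],[35,14],[43,15],[45,4],[47,0]]
[[12,12],[23,15],[35,14],[43,15],[45,4],[47,13],[49,0]]
[[12,12],[23,15],[35,14],[43,15],[45,4],[47,13],[49,0]]
[[12,12],[23,15],[42,14],[43,15],[45,4],[47,13],[49,0]]
[[12,12],[23,15],[42,14],[43,15],[45,4],[47,13],[49,0]]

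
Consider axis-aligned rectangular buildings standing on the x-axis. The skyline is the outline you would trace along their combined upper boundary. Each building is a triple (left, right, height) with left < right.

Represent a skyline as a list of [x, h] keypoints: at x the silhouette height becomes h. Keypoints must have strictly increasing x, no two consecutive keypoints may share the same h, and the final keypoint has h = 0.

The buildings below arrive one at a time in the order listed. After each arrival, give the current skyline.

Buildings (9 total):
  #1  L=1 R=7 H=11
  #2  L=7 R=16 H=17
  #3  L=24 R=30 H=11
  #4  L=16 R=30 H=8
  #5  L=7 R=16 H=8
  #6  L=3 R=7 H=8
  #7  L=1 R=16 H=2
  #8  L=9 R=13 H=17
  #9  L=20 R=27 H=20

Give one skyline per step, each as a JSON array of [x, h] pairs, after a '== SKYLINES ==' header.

== SKYLINES ==
[[1,11],[7,0]]
[[1,11],[7,17],[16,0]]
[[1,11],[7,17],[16,0],[24,11],[30,0]]
[[1,11],[7,17],[16,8],[24,11],[30,0]]
[[1,11],[7,17],[16,8],[24,11],[30,0]]
[[1,11],[7,17],[16,8],[24,11],[30,0]]
[[1,11],[7,17],[16,8],[24,11],[30,0]]
[[1,11],[7,17],[16,8],[24,11],[30,0]]
[[1,11],[7,17],[16,8],[20,20],[27,11],[30,0]]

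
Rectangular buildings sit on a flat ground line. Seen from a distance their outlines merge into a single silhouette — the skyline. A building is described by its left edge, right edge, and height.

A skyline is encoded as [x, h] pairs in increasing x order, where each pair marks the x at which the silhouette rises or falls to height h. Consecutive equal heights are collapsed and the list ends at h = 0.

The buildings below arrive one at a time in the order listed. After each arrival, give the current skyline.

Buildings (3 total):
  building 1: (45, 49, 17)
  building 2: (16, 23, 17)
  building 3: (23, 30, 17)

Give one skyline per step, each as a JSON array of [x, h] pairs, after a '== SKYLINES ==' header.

== SKYLINES ==
[[45,17],[49,0]]
[[16,17],[23,0],[45,17],[49,0]]
[[16,17],[30,0],[45,17],[49,0]]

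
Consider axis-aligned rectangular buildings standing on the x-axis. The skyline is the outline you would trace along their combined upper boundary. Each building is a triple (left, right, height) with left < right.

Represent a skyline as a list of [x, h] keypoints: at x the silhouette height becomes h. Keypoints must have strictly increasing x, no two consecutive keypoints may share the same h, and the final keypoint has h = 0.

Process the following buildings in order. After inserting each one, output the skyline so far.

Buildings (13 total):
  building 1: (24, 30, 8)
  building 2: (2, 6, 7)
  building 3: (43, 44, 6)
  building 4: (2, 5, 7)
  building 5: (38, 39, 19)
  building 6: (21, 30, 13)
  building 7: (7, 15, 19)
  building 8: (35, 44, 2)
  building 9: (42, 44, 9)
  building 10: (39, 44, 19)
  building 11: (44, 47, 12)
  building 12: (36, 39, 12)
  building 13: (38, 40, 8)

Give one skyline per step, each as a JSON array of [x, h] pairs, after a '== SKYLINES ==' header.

== SKYLINES ==
[[24,8],[30,0]]
[[2,7],[6,0],[24,8],[30,0]]
[[2,7],[6,0],[24,8],[30,0],[43,6],[44,0]]
[[2,7],[6,0],[24,8],[30,0],[43,6],[44,0]]
[[2,7],[6,0],[24,8],[30,0],[38,19],[39,0],[43,6],[44,0]]
[[2,7],[6,0],[21,13],[30,0],[38,19],[39,0],[43,6],[44,0]]
[[2,7],[6,0],[7,19],[15,0],[21,13],[30,0],[38,19],[39,0],[43,6],[44,0]]
[[2,7],[6,0],[7,19],[15,0],[21,13],[30,0],[35,2],[38,19],[39,2],[43,6],[44,0]]
[[2,7],[6,0],[7,19],[15,0],[21,13],[30,0],[35,2],[38,19],[39,2],[42,9],[44,0]]
[[2,7],[6,0],[7,19],[15,0],[21,13],[30,0],[35,2],[38,19],[44,0]]
[[2,7],[6,0],[7,19],[15,0],[21,13],[30,0],[35,2],[38,19],[44,12],[47,0]]
[[2,7],[6,0],[7,19],[15,0],[21,13],[30,0],[35,2],[36,12],[38,19],[44,12],[47,0]]
[[2,7],[6,0],[7,19],[15,0],[21,13],[30,0],[35,2],[36,12],[38,19],[44,12],[47,0]]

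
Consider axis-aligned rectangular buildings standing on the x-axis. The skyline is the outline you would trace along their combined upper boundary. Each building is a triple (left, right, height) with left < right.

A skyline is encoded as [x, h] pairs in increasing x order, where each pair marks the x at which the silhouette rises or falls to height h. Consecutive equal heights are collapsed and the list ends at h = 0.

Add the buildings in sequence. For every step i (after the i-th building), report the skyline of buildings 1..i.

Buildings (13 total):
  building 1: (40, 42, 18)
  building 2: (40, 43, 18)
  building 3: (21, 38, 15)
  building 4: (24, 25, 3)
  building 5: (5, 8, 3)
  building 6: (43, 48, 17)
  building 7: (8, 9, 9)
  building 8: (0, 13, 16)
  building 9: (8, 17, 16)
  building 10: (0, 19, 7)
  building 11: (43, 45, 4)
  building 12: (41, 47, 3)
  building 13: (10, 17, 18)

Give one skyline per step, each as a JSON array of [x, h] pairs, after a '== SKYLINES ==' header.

== SKYLINES ==
[[40,18],[42,0]]
[[40,18],[43,0]]
[[21,15],[38,0],[40,18],[43,0]]
[[21,15],[38,0],[40,18],[43,0]]
[[5,3],[8,0],[21,15],[38,0],[40,18],[43,0]]
[[5,3],[8,0],[21,15],[38,0],[40,18],[43,17],[48,0]]
[[5,3],[8,9],[9,0],[21,15],[38,0],[40,18],[43,17],[48,0]]
[[0,16],[13,0],[21,15],[38,0],[40,18],[43,17],[48,0]]
[[0,16],[17,0],[21,15],[38,0],[40,18],[43,17],[48,0]]
[[0,16],[17,7],[19,0],[21,15],[38,0],[40,18],[43,17],[48,0]]
[[0,16],[17,7],[19,0],[21,15],[38,0],[40,18],[43,17],[48,0]]
[[0,16],[17,7],[19,0],[21,15],[38,0],[40,18],[43,17],[48,0]]
[[0,16],[10,18],[17,7],[19,0],[21,15],[38,0],[40,18],[43,17],[48,0]]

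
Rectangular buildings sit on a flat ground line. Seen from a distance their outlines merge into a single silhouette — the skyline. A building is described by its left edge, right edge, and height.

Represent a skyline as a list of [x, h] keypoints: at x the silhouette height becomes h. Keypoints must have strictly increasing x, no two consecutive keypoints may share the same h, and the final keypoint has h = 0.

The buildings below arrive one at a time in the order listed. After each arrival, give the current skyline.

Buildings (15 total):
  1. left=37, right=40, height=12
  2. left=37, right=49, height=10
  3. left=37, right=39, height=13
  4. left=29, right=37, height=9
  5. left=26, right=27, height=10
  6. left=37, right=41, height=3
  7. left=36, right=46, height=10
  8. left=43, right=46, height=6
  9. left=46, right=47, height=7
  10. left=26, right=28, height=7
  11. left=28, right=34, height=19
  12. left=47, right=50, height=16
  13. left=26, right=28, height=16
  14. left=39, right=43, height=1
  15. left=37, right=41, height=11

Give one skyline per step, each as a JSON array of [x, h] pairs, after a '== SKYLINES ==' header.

== SKYLINES ==
[[37,12],[40,0]]
[[37,12],[40,10],[49,0]]
[[37,13],[39,12],[40,10],[49,0]]
[[29,9],[37,13],[39,12],[40,10],[49,0]]
[[26,10],[27,0],[29,9],[37,13],[39,12],[40,10],[49,0]]
[[26,10],[27,0],[29,9],[37,13],[39,12],[40,10],[49,0]]
[[26,10],[27,0],[29,9],[36,10],[37,13],[39,12],[40,10],[49,0]]
[[26,10],[27,0],[29,9],[36,10],[37,13],[39,12],[40,10],[49,0]]
[[26,10],[27,0],[29,9],[36,10],[37,13],[39,12],[40,10],[49,0]]
[[26,10],[27,7],[28,0],[29,9],[36,10],[37,13],[39,12],[40,10],[49,0]]
[[26,10],[27,7],[28,19],[34,9],[36,10],[37,13],[39,12],[40,10],[49,0]]
[[26,10],[27,7],[28,19],[34,9],[36,10],[37,13],[39,12],[40,10],[47,16],[50,0]]
[[26,16],[28,19],[34,9],[36,10],[37,13],[39,12],[40,10],[47,16],[50,0]]
[[26,16],[28,19],[34,9],[36,10],[37,13],[39,12],[40,10],[47,16],[50,0]]
[[26,16],[28,19],[34,9],[36,10],[37,13],[39,12],[40,11],[41,10],[47,16],[50,0]]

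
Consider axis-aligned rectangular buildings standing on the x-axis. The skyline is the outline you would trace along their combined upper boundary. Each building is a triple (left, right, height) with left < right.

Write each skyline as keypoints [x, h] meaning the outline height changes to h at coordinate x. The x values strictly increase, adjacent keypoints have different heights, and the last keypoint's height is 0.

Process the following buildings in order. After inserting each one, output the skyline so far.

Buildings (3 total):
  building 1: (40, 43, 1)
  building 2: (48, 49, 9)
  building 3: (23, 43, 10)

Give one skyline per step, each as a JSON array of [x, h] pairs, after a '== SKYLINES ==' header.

== SKYLINES ==
[[40,1],[43,0]]
[[40,1],[43,0],[48,9],[49,0]]
[[23,10],[43,0],[48,9],[49,0]]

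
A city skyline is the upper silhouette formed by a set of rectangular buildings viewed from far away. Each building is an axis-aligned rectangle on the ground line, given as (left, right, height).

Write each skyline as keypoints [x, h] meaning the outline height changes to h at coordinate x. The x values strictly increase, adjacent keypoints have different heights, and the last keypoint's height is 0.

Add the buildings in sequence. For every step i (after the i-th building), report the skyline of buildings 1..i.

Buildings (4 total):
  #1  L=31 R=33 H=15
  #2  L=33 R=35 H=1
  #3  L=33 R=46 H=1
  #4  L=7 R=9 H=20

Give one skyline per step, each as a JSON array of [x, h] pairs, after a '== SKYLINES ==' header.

== SKYLINES ==
[[31,15],[33,0]]
[[31,15],[33,1],[35,0]]
[[31,15],[33,1],[46,0]]
[[7,20],[9,0],[31,15],[33,1],[46,0]]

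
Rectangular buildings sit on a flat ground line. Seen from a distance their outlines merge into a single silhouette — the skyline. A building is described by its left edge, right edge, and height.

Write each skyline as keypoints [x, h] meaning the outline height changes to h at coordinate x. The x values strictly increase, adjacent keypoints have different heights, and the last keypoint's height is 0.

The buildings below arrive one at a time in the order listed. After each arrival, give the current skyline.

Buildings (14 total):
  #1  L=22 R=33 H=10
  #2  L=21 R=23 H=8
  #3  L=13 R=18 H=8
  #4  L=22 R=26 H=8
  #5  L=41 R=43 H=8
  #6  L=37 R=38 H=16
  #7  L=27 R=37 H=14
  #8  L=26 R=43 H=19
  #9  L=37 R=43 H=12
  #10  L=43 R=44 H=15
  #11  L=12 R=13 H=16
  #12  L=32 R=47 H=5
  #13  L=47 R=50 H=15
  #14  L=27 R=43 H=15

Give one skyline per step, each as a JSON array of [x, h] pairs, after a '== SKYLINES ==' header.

== SKYLINES ==
[[22,10],[33,0]]
[[21,8],[22,10],[33,0]]
[[13,8],[18,0],[21,8],[22,10],[33,0]]
[[13,8],[18,0],[21,8],[22,10],[33,0]]
[[13,8],[18,0],[21,8],[22,10],[33,0],[41,8],[43,0]]
[[13,8],[18,0],[21,8],[22,10],[33,0],[37,16],[38,0],[41,8],[43,0]]
[[13,8],[18,0],[21,8],[22,10],[27,14],[37,16],[38,0],[41,8],[43,0]]
[[13,8],[18,0],[21,8],[22,10],[26,19],[43,0]]
[[13,8],[18,0],[21,8],[22,10],[26,19],[43,0]]
[[13,8],[18,0],[21,8],[22,10],[26,19],[43,15],[44,0]]
[[12,16],[13,8],[18,0],[21,8],[22,10],[26,19],[43,15],[44,0]]
[[12,16],[13,8],[18,0],[21,8],[22,10],[26,19],[43,15],[44,5],[47,0]]
[[12,16],[13,8],[18,0],[21,8],[22,10],[26,19],[43,15],[44,5],[47,15],[50,0]]
[[12,16],[13,8],[18,0],[21,8],[22,10],[26,19],[43,15],[44,5],[47,15],[50,0]]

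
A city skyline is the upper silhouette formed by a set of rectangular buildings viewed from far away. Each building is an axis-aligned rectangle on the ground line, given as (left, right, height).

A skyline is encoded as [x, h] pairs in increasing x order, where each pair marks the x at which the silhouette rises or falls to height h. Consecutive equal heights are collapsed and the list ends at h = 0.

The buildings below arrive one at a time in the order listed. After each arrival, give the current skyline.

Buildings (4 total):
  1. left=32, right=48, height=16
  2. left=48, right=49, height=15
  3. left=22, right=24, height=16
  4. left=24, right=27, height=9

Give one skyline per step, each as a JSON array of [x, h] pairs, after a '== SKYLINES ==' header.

== SKYLINES ==
[[32,16],[48,0]]
[[32,16],[48,15],[49,0]]
[[22,16],[24,0],[32,16],[48,15],[49,0]]
[[22,16],[24,9],[27,0],[32,16],[48,15],[49,0]]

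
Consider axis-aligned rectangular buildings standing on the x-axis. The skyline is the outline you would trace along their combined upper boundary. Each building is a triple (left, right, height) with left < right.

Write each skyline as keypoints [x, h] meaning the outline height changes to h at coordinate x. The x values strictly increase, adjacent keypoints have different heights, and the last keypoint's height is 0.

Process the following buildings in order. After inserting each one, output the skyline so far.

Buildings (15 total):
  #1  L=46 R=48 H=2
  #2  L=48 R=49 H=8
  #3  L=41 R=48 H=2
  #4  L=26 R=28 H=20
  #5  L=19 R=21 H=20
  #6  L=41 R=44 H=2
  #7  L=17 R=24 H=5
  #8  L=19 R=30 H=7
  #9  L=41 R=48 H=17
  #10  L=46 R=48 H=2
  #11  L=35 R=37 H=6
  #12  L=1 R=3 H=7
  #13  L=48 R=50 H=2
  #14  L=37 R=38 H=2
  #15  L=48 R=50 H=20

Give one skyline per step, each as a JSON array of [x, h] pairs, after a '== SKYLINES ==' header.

== SKYLINES ==
[[46,2],[48,0]]
[[46,2],[48,8],[49,0]]
[[41,2],[48,8],[49,0]]
[[26,20],[28,0],[41,2],[48,8],[49,0]]
[[19,20],[21,0],[26,20],[28,0],[41,2],[48,8],[49,0]]
[[19,20],[21,0],[26,20],[28,0],[41,2],[48,8],[49,0]]
[[17,5],[19,20],[21,5],[24,0],[26,20],[28,0],[41,2],[48,8],[49,0]]
[[17,5],[19,20],[21,7],[26,20],[28,7],[30,0],[41,2],[48,8],[49,0]]
[[17,5],[19,20],[21,7],[26,20],[28,7],[30,0],[41,17],[48,8],[49,0]]
[[17,5],[19,20],[21,7],[26,20],[28,7],[30,0],[41,17],[48,8],[49,0]]
[[17,5],[19,20],[21,7],[26,20],[28,7],[30,0],[35,6],[37,0],[41,17],[48,8],[49,0]]
[[1,7],[3,0],[17,5],[19,20],[21,7],[26,20],[28,7],[30,0],[35,6],[37,0],[41,17],[48,8],[49,0]]
[[1,7],[3,0],[17,5],[19,20],[21,7],[26,20],[28,7],[30,0],[35,6],[37,0],[41,17],[48,8],[49,2],[50,0]]
[[1,7],[3,0],[17,5],[19,20],[21,7],[26,20],[28,7],[30,0],[35,6],[37,2],[38,0],[41,17],[48,8],[49,2],[50,0]]
[[1,7],[3,0],[17,5],[19,20],[21,7],[26,20],[28,7],[30,0],[35,6],[37,2],[38,0],[41,17],[48,20],[50,0]]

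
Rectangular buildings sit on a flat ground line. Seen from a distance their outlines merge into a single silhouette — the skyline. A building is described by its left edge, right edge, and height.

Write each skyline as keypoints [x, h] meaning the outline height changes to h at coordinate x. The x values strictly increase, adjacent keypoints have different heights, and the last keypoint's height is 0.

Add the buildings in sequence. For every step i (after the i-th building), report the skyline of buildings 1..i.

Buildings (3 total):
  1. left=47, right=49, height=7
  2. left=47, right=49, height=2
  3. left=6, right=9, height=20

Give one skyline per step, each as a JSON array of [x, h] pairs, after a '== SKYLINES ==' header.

== SKYLINES ==
[[47,7],[49,0]]
[[47,7],[49,0]]
[[6,20],[9,0],[47,7],[49,0]]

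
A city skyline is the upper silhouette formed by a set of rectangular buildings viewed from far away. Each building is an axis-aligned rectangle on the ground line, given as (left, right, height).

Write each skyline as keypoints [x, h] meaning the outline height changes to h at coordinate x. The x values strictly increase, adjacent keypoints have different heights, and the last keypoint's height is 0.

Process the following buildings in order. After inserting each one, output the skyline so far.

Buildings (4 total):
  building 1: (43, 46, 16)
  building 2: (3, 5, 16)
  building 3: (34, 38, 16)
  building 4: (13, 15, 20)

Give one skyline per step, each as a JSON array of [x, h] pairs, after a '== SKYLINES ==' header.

== SKYLINES ==
[[43,16],[46,0]]
[[3,16],[5,0],[43,16],[46,0]]
[[3,16],[5,0],[34,16],[38,0],[43,16],[46,0]]
[[3,16],[5,0],[13,20],[15,0],[34,16],[38,0],[43,16],[46,0]]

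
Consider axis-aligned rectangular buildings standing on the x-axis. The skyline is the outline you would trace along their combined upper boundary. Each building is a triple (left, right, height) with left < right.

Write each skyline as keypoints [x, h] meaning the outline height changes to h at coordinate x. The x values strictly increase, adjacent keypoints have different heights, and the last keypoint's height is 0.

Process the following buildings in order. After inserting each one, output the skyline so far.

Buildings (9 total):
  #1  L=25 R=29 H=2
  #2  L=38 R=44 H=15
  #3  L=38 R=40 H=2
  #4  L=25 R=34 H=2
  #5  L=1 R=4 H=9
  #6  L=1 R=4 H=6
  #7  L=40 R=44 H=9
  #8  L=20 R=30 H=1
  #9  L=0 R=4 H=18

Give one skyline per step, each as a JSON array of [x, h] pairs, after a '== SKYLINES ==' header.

== SKYLINES ==
[[25,2],[29,0]]
[[25,2],[29,0],[38,15],[44,0]]
[[25,2],[29,0],[38,15],[44,0]]
[[25,2],[34,0],[38,15],[44,0]]
[[1,9],[4,0],[25,2],[34,0],[38,15],[44,0]]
[[1,9],[4,0],[25,2],[34,0],[38,15],[44,0]]
[[1,9],[4,0],[25,2],[34,0],[38,15],[44,0]]
[[1,9],[4,0],[20,1],[25,2],[34,0],[38,15],[44,0]]
[[0,18],[4,0],[20,1],[25,2],[34,0],[38,15],[44,0]]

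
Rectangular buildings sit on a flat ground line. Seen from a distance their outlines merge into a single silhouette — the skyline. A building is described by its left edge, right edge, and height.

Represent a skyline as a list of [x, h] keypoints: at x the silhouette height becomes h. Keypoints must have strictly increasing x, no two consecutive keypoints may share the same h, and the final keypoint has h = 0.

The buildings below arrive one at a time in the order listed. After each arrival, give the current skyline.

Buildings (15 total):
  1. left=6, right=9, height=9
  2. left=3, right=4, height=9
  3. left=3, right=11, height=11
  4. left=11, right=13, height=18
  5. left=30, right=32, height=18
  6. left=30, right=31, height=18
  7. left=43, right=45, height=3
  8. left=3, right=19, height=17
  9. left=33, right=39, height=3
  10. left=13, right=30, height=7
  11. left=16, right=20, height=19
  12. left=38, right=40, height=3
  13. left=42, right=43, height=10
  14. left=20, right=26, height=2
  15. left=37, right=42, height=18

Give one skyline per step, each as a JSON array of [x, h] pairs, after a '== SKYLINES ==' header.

== SKYLINES ==
[[6,9],[9,0]]
[[3,9],[4,0],[6,9],[9,0]]
[[3,11],[11,0]]
[[3,11],[11,18],[13,0]]
[[3,11],[11,18],[13,0],[30,18],[32,0]]
[[3,11],[11,18],[13,0],[30,18],[32,0]]
[[3,11],[11,18],[13,0],[30,18],[32,0],[43,3],[45,0]]
[[3,17],[11,18],[13,17],[19,0],[30,18],[32,0],[43,3],[45,0]]
[[3,17],[11,18],[13,17],[19,0],[30,18],[32,0],[33,3],[39,0],[43,3],[45,0]]
[[3,17],[11,18],[13,17],[19,7],[30,18],[32,0],[33,3],[39,0],[43,3],[45,0]]
[[3,17],[11,18],[13,17],[16,19],[20,7],[30,18],[32,0],[33,3],[39,0],[43,3],[45,0]]
[[3,17],[11,18],[13,17],[16,19],[20,7],[30,18],[32,0],[33,3],[40,0],[43,3],[45,0]]
[[3,17],[11,18],[13,17],[16,19],[20,7],[30,18],[32,0],[33,3],[40,0],[42,10],[43,3],[45,0]]
[[3,17],[11,18],[13,17],[16,19],[20,7],[30,18],[32,0],[33,3],[40,0],[42,10],[43,3],[45,0]]
[[3,17],[11,18],[13,17],[16,19],[20,7],[30,18],[32,0],[33,3],[37,18],[42,10],[43,3],[45,0]]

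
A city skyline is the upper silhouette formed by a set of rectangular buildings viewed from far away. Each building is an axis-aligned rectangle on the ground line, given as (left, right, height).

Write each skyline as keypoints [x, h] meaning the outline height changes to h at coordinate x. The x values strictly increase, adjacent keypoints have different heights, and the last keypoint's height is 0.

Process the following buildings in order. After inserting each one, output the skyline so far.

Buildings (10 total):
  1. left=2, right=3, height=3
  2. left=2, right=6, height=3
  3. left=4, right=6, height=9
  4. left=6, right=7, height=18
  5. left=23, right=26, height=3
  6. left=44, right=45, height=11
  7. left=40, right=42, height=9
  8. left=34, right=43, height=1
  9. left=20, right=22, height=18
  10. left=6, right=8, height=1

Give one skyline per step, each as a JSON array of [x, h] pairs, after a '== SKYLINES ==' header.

== SKYLINES ==
[[2,3],[3,0]]
[[2,3],[6,0]]
[[2,3],[4,9],[6,0]]
[[2,3],[4,9],[6,18],[7,0]]
[[2,3],[4,9],[6,18],[7,0],[23,3],[26,0]]
[[2,3],[4,9],[6,18],[7,0],[23,3],[26,0],[44,11],[45,0]]
[[2,3],[4,9],[6,18],[7,0],[23,3],[26,0],[40,9],[42,0],[44,11],[45,0]]
[[2,3],[4,9],[6,18],[7,0],[23,3],[26,0],[34,1],[40,9],[42,1],[43,0],[44,11],[45,0]]
[[2,3],[4,9],[6,18],[7,0],[20,18],[22,0],[23,3],[26,0],[34,1],[40,9],[42,1],[43,0],[44,11],[45,0]]
[[2,3],[4,9],[6,18],[7,1],[8,0],[20,18],[22,0],[23,3],[26,0],[34,1],[40,9],[42,1],[43,0],[44,11],[45,0]]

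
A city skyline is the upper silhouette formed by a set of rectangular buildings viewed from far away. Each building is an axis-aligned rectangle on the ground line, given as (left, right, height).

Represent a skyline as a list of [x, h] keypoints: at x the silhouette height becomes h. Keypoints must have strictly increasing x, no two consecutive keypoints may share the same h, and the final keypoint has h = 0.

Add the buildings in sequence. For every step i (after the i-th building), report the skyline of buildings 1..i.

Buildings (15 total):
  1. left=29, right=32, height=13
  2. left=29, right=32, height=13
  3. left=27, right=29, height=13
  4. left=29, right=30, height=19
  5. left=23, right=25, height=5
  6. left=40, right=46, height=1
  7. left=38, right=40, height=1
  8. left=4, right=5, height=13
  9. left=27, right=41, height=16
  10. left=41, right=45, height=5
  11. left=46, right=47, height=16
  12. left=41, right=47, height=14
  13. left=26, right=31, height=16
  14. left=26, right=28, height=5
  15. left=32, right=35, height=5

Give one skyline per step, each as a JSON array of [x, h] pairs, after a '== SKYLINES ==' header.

== SKYLINES ==
[[29,13],[32,0]]
[[29,13],[32,0]]
[[27,13],[32,0]]
[[27,13],[29,19],[30,13],[32,0]]
[[23,5],[25,0],[27,13],[29,19],[30,13],[32,0]]
[[23,5],[25,0],[27,13],[29,19],[30,13],[32,0],[40,1],[46,0]]
[[23,5],[25,0],[27,13],[29,19],[30,13],[32,0],[38,1],[46,0]]
[[4,13],[5,0],[23,5],[25,0],[27,13],[29,19],[30,13],[32,0],[38,1],[46,0]]
[[4,13],[5,0],[23,5],[25,0],[27,16],[29,19],[30,16],[41,1],[46,0]]
[[4,13],[5,0],[23,5],[25,0],[27,16],[29,19],[30,16],[41,5],[45,1],[46,0]]
[[4,13],[5,0],[23,5],[25,0],[27,16],[29,19],[30,16],[41,5],[45,1],[46,16],[47,0]]
[[4,13],[5,0],[23,5],[25,0],[27,16],[29,19],[30,16],[41,14],[46,16],[47,0]]
[[4,13],[5,0],[23,5],[25,0],[26,16],[29,19],[30,16],[41,14],[46,16],[47,0]]
[[4,13],[5,0],[23,5],[25,0],[26,16],[29,19],[30,16],[41,14],[46,16],[47,0]]
[[4,13],[5,0],[23,5],[25,0],[26,16],[29,19],[30,16],[41,14],[46,16],[47,0]]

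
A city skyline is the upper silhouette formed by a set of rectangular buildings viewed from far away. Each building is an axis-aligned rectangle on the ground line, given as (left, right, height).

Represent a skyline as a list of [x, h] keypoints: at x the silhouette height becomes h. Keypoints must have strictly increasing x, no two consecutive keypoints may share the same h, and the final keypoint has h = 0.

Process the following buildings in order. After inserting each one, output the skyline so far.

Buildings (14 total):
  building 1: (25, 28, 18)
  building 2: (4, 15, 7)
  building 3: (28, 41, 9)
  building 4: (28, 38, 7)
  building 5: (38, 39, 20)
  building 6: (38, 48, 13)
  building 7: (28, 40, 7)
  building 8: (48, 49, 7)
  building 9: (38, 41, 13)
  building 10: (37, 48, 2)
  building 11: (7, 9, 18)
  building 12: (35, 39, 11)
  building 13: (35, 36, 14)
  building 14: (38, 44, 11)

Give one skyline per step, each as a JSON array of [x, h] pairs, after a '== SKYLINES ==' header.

== SKYLINES ==
[[25,18],[28,0]]
[[4,7],[15,0],[25,18],[28,0]]
[[4,7],[15,0],[25,18],[28,9],[41,0]]
[[4,7],[15,0],[25,18],[28,9],[41,0]]
[[4,7],[15,0],[25,18],[28,9],[38,20],[39,9],[41,0]]
[[4,7],[15,0],[25,18],[28,9],[38,20],[39,13],[48,0]]
[[4,7],[15,0],[25,18],[28,9],[38,20],[39,13],[48,0]]
[[4,7],[15,0],[25,18],[28,9],[38,20],[39,13],[48,7],[49,0]]
[[4,7],[15,0],[25,18],[28,9],[38,20],[39,13],[48,7],[49,0]]
[[4,7],[15,0],[25,18],[28,9],[38,20],[39,13],[48,7],[49,0]]
[[4,7],[7,18],[9,7],[15,0],[25,18],[28,9],[38,20],[39,13],[48,7],[49,0]]
[[4,7],[7,18],[9,7],[15,0],[25,18],[28,9],[35,11],[38,20],[39,13],[48,7],[49,0]]
[[4,7],[7,18],[9,7],[15,0],[25,18],[28,9],[35,14],[36,11],[38,20],[39,13],[48,7],[49,0]]
[[4,7],[7,18],[9,7],[15,0],[25,18],[28,9],[35,14],[36,11],[38,20],[39,13],[48,7],[49,0]]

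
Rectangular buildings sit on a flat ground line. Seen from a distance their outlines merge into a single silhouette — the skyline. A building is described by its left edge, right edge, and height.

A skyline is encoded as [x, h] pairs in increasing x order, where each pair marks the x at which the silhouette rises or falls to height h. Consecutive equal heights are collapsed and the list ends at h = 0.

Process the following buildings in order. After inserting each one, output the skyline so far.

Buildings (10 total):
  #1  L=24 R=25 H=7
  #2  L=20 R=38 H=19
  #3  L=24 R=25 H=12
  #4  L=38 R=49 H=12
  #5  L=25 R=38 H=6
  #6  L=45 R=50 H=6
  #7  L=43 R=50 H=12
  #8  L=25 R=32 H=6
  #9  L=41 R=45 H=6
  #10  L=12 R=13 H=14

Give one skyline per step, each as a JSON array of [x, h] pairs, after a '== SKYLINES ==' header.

== SKYLINES ==
[[24,7],[25,0]]
[[20,19],[38,0]]
[[20,19],[38,0]]
[[20,19],[38,12],[49,0]]
[[20,19],[38,12],[49,0]]
[[20,19],[38,12],[49,6],[50,0]]
[[20,19],[38,12],[50,0]]
[[20,19],[38,12],[50,0]]
[[20,19],[38,12],[50,0]]
[[12,14],[13,0],[20,19],[38,12],[50,0]]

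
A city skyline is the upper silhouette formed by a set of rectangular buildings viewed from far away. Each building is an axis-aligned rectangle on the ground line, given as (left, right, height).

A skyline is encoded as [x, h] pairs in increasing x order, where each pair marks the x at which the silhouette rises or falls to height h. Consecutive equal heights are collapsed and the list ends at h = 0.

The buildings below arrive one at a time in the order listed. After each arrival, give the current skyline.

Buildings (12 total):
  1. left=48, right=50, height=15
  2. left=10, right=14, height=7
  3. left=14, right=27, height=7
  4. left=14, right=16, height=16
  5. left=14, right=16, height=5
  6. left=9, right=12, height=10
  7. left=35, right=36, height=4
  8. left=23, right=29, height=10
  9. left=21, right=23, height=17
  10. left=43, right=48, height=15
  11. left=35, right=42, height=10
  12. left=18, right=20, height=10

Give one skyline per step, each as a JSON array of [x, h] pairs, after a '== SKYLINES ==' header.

== SKYLINES ==
[[48,15],[50,0]]
[[10,7],[14,0],[48,15],[50,0]]
[[10,7],[27,0],[48,15],[50,0]]
[[10,7],[14,16],[16,7],[27,0],[48,15],[50,0]]
[[10,7],[14,16],[16,7],[27,0],[48,15],[50,0]]
[[9,10],[12,7],[14,16],[16,7],[27,0],[48,15],[50,0]]
[[9,10],[12,7],[14,16],[16,7],[27,0],[35,4],[36,0],[48,15],[50,0]]
[[9,10],[12,7],[14,16],[16,7],[23,10],[29,0],[35,4],[36,0],[48,15],[50,0]]
[[9,10],[12,7],[14,16],[16,7],[21,17],[23,10],[29,0],[35,4],[36,0],[48,15],[50,0]]
[[9,10],[12,7],[14,16],[16,7],[21,17],[23,10],[29,0],[35,4],[36,0],[43,15],[50,0]]
[[9,10],[12,7],[14,16],[16,7],[21,17],[23,10],[29,0],[35,10],[42,0],[43,15],[50,0]]
[[9,10],[12,7],[14,16],[16,7],[18,10],[20,7],[21,17],[23,10],[29,0],[35,10],[42,0],[43,15],[50,0]]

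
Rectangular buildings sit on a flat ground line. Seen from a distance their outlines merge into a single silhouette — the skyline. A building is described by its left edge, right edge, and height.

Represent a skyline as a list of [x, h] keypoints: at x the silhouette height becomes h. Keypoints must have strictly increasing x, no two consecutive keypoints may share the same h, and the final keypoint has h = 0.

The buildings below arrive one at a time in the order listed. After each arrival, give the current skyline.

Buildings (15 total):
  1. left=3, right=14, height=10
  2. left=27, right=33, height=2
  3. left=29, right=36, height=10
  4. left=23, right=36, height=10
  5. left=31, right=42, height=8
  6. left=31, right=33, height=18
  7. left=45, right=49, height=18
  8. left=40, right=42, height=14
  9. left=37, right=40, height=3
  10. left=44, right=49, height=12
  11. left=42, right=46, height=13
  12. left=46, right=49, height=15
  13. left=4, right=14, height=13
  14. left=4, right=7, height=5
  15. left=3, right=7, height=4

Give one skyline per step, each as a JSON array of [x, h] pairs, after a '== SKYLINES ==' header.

== SKYLINES ==
[[3,10],[14,0]]
[[3,10],[14,0],[27,2],[33,0]]
[[3,10],[14,0],[27,2],[29,10],[36,0]]
[[3,10],[14,0],[23,10],[36,0]]
[[3,10],[14,0],[23,10],[36,8],[42,0]]
[[3,10],[14,0],[23,10],[31,18],[33,10],[36,8],[42,0]]
[[3,10],[14,0],[23,10],[31,18],[33,10],[36,8],[42,0],[45,18],[49,0]]
[[3,10],[14,0],[23,10],[31,18],[33,10],[36,8],[40,14],[42,0],[45,18],[49,0]]
[[3,10],[14,0],[23,10],[31,18],[33,10],[36,8],[40,14],[42,0],[45,18],[49,0]]
[[3,10],[14,0],[23,10],[31,18],[33,10],[36,8],[40,14],[42,0],[44,12],[45,18],[49,0]]
[[3,10],[14,0],[23,10],[31,18],[33,10],[36,8],[40,14],[42,13],[45,18],[49,0]]
[[3,10],[14,0],[23,10],[31,18],[33,10],[36,8],[40,14],[42,13],[45,18],[49,0]]
[[3,10],[4,13],[14,0],[23,10],[31,18],[33,10],[36,8],[40,14],[42,13],[45,18],[49,0]]
[[3,10],[4,13],[14,0],[23,10],[31,18],[33,10],[36,8],[40,14],[42,13],[45,18],[49,0]]
[[3,10],[4,13],[14,0],[23,10],[31,18],[33,10],[36,8],[40,14],[42,13],[45,18],[49,0]]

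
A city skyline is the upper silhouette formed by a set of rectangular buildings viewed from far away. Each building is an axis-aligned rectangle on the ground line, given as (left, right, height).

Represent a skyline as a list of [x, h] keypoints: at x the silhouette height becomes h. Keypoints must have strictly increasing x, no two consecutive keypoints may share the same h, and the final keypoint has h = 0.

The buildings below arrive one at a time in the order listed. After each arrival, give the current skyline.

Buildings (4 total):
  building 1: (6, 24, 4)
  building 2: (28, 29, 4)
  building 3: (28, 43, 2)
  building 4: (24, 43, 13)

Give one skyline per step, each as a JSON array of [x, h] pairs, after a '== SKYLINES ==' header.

== SKYLINES ==
[[6,4],[24,0]]
[[6,4],[24,0],[28,4],[29,0]]
[[6,4],[24,0],[28,4],[29,2],[43,0]]
[[6,4],[24,13],[43,0]]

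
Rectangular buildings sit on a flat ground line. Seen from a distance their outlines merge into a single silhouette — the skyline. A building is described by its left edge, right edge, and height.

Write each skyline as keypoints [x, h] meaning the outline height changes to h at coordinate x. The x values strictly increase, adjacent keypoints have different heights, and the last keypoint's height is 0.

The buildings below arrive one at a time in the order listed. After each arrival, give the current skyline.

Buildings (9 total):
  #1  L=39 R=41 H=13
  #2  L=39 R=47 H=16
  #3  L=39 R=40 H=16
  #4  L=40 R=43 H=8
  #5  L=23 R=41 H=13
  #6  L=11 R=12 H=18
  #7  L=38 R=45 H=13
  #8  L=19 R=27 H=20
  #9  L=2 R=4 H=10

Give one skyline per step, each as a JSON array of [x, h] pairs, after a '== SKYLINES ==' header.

== SKYLINES ==
[[39,13],[41,0]]
[[39,16],[47,0]]
[[39,16],[47,0]]
[[39,16],[47,0]]
[[23,13],[39,16],[47,0]]
[[11,18],[12,0],[23,13],[39,16],[47,0]]
[[11,18],[12,0],[23,13],[39,16],[47,0]]
[[11,18],[12,0],[19,20],[27,13],[39,16],[47,0]]
[[2,10],[4,0],[11,18],[12,0],[19,20],[27,13],[39,16],[47,0]]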